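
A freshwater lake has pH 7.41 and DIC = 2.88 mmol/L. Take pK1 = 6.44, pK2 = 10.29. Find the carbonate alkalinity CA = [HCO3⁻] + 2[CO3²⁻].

CA = [HCO3⁻] + 2[CO3²⁻] = (α₁ + 2α₂)·DIC
At pH 7.41: [H⁺]/K1 = 10^-0.97 = 0.10715, K2/[H⁺] = 10^-2.88 = 0.0013183
α₁ = 1/(1 + 0.10715 + 0.0013183) = 1/1.1085 = 0.9021; α₂ = α₁·K2/[H⁺] = 0.001189
α₁ + 2α₂ = 0.9045
CA = 0.9045 × 2.88 = 2.61 mmol/L

CA = 2.61 mmol/L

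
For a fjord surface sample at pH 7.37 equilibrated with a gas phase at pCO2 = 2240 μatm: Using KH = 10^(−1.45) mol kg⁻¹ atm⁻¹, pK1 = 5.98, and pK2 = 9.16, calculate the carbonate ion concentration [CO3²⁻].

[CO2*] = KH · pCO2 = 10^(−1.45) × 2240×10^-6 = 7.948×10^-5 mol/kg
α₀ = 1/(1 + K1/[H⁺] + K1K2/[H⁺]²) = 1/(1 + 10^+1.39 + 10^-0.40) = 0.03854
DIC = [CO2*]/α₀ = 7.948×10^-5 / 0.03854 = 2.062 mmol/kg
[CO3²⁻] = α₂·DIC; α₂ = 0.01534, so [CO3²⁻] = 0.01534 × 2.062 = 0.0316 mmol/kg

[CO3²⁻] = 0.0316 mmol/kg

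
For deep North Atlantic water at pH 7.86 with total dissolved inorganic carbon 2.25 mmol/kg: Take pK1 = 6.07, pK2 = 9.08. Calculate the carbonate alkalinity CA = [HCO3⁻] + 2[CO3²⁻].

CA = [HCO3⁻] + 2[CO3²⁻] = (α₁ + 2α₂)·DIC
At pH 7.86: [H⁺]/K1 = 10^-1.79 = 0.016218, K2/[H⁺] = 10^-1.22 = 0.060256
α₁ = 1/(1 + 0.016218 + 0.060256) = 1/1.0765 = 0.9290; α₂ = α₁·K2/[H⁺] = 0.05598
α₁ + 2α₂ = 1.0409
CA = 1.0409 × 2.25 = 2.34 mmol/kg

CA = 2.34 mmol/kg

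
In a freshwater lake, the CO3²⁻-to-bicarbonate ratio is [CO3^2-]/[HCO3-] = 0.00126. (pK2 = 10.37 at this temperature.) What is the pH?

From K2 = [H⁺][CO3^2-]/[HCO3-]:  pH = pK2 + log₁₀([CO3^2-]/[HCO3-])
log₁₀(0.00126) = -2.900
pH = 10.37 + (-2.900) = 7.47

pH = 7.47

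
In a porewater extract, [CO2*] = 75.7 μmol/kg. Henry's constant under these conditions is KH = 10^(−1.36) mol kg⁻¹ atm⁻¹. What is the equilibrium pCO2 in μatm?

pCO2 = 1730 μatm

KH = 10^(−1.36) = 4.365×10^-2 mol kg⁻¹ atm⁻¹
pCO2 = [CO2*]/KH = 75.7×10^-6 / 4.365×10^-2 = 1.73×10^-3 atm = 1730 μatm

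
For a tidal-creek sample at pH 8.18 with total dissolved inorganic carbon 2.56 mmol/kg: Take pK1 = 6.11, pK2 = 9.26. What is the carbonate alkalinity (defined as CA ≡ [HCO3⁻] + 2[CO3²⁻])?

CA = [HCO3⁻] + 2[CO3²⁻] = (α₁ + 2α₂)·DIC
At pH 8.18: [H⁺]/K1 = 10^-2.07 = 0.0085114, K2/[H⁺] = 10^-1.08 = 0.083176
α₁ = 1/(1 + 0.0085114 + 0.083176) = 1/1.0917 = 0.9160; α₂ = α₁·K2/[H⁺] = 0.07619
α₁ + 2α₂ = 1.0684
CA = 1.0684 × 2.56 = 2.74 mmol/kg

CA = 2.74 mmol/kg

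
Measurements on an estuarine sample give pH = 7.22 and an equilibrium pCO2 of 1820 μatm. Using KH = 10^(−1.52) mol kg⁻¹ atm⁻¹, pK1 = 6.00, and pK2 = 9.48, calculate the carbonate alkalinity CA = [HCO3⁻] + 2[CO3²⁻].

[CO2*] = KH · pCO2 = 10^(−1.52) × 1820×10^-6 = 5.496×10^-5 mol/kg
α₀ = 1/(1 + K1/[H⁺] + K1K2/[H⁺]²) = 1/(1 + 10^+1.22 + 10^-1.04) = 0.05654
DIC = [CO2*]/α₀ = 5.496×10^-5 / 0.05654 = 0.9721 mmol/kg
CA = (α₁ + 2α₂)·DIC = (0.9383 + 2×0.005156) × 0.9721 = 0.922 mmol/kg

CA = 0.922 mmol/kg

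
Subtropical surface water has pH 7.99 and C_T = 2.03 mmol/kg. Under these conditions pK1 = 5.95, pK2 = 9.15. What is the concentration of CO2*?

[CO2*] = 17.2 μmol/kg

α₀ = 1 / (1 + K1/[H⁺] + K1K2/[H⁺]²) = 1 / (1 + 10^+2.04 + 10^+0.88)
   = 1 / (1 + 109.65 + 7.5858) = 1/118.23 = 0.008458
[CO2*] = α₀ × DIC = 0.008458 × 2.03 = 0.0172 mmol/kg = 17.2 μmol/kg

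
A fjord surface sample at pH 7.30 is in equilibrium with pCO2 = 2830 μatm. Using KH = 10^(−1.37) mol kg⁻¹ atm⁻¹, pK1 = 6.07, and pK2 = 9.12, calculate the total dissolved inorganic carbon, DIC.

DIC = 2.20 mmol/kg

[CO2*] = KH · pCO2 = 10^(−1.37) × 2830×10^-6 = 1.207×10^-4 mol/kg
α₀ = 1/(1 + K1/[H⁺] + K1K2/[H⁺]²) = 1/(1 + 10^+1.23 + 10^-0.59) = 0.05483
DIC = [CO2*]/α₀ = 1.207×10^-4 / 0.05483 = 2.20 mmol/kg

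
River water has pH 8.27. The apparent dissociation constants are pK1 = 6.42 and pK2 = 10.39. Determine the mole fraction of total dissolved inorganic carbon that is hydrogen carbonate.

α₁ = 0.979

α₁ = 1 / (1 + [H⁺]/K1 + K2/[H⁺]) = 1 / (1 + 10^-1.85 + 10^-2.12)
   = 1 / (1 + 0.014125 + 0.0075858) = 1/1.0217 = 0.9788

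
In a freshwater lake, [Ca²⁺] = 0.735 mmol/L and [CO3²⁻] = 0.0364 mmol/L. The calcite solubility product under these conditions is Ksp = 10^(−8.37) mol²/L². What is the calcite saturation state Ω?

Ksp = 10^(−8.37) = 4.266×10^-9
Ω = [Ca²⁺][CO3²⁻]/Ksp = (0.735×10^-3)(0.0364×10^-3) / 4.266×10^-9 = 6.27

Ω = 6.27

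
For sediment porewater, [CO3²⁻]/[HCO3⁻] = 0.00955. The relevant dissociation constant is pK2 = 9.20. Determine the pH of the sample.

pH = 7.18

From K2 = [H⁺][CO3²⁻]/[HCO3⁻]:  pH = pK2 + log₁₀([CO3²⁻]/[HCO3⁻])
log₁₀(0.00955) = -2.020
pH = 9.20 + (-2.020) = 7.18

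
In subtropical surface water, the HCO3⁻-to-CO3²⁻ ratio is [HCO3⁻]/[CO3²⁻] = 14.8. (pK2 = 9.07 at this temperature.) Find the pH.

pH = 7.90

From K2 = [H⁺][CO3²⁻]/[HCO3⁻]:  pH = pK2 − log₁₀([HCO3⁻]/[CO3²⁻])
log₁₀(14.8) = +1.170
pH = 9.07 − (+1.170) = 7.90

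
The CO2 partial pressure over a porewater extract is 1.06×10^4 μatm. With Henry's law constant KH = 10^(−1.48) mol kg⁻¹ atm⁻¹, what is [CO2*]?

[CO2*] = 351 μmol/kg

KH = 10^(−1.48) = 3.311×10^-2 mol kg⁻¹ atm⁻¹
[CO2*] = KH · pCO2 = 3.311×10^-2 × 1.06×10^4×10^-6 atm = 3.51×10^-4 mol/kg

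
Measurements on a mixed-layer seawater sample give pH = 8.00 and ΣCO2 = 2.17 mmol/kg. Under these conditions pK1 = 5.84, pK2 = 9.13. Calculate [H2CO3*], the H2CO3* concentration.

α₀ = 1 / (1 + K1/[H⁺] + K1K2/[H⁺]²) = 1 / (1 + 10^+2.16 + 10^+1.03)
   = 1 / (1 + 144.54 + 10.715) = 1/156.26 = 0.006400
[CO2*] = α₀ × DIC = 0.006400 × 2.17 = 0.0139 mmol/kg = 13.9 μmol/kg

[CO2*] = 13.9 μmol/kg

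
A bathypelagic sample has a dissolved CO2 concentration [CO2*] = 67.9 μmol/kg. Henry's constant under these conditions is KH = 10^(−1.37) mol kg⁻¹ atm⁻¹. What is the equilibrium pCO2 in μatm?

KH = 10^(−1.37) = 4.266×10^-2 mol kg⁻¹ atm⁻¹
pCO2 = [CO2*]/KH = 67.9×10^-6 / 4.266×10^-2 = 1.59×10^-3 atm = 1590 μatm

pCO2 = 1590 μatm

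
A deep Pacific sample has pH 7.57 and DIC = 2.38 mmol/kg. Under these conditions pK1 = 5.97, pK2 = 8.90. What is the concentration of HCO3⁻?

α₁ = 1 / (1 + [H⁺]/K1 + K2/[H⁺]) = 1 / (1 + 10^-1.60 + 10^-1.33)
   = 1 / (1 + 0.025119 + 0.046774) = 1/1.0719 = 0.9329
[HCO3⁻] = α₁ × DIC = 0.9329 × 2.38 = 2.22 mmol/kg

[HCO3⁻] = 2.22 mmol/kg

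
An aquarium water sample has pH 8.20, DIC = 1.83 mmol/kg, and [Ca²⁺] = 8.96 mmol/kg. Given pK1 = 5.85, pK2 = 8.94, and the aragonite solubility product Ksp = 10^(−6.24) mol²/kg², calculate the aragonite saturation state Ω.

Ω = 4.37

α₂ = 1 / (1 + [H⁺]/K2 + [H⁺]²/(K1K2)) = 1 / (1 + 10^+0.74 + 10^-1.61)
   = 1 / (1 + 5.4954 + 0.024547) = 1/6.5200 = 0.1534
[CO3²⁻] = α₂ × DIC = 0.1534 × 1.83 = 0.2807 mmol/kg
Ksp = 10^(−6.24) = 5.754×10^-7
Ω = [Ca²⁺][CO3²⁻]/Ksp = (8.96×10^-3)(2.807×10^-4) / 5.754×10^-7 = 4.37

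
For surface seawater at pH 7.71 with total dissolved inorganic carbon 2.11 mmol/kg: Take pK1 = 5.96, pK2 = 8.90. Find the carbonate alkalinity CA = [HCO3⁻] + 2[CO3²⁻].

CA = [HCO3⁻] + 2[CO3²⁻] = (α₁ + 2α₂)·DIC
At pH 7.71: [H⁺]/K1 = 10^-1.75 = 0.017783, K2/[H⁺] = 10^-1.19 = 0.064565
α₁ = 1/(1 + 0.017783 + 0.064565) = 1/1.0823 = 0.9239; α₂ = α₁·K2/[H⁺] = 0.05965
α₁ + 2α₂ = 1.0432
CA = 1.0432 × 2.11 = 2.20 mmol/kg

CA = 2.20 mmol/kg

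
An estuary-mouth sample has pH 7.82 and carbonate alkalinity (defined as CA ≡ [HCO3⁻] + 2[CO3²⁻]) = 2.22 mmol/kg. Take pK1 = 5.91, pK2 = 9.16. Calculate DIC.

CA = [HCO3⁻] + 2[CO3²⁻] = (α₁ + 2α₂)·DIC
At pH 7.82: [H⁺]/K1 = 10^-1.91 = 0.012303, K2/[H⁺] = 10^-1.34 = 0.045709
α₁ = 1/(1 + 0.012303 + 0.045709) = 1/1.0580 = 0.9452; α₂ = α₁·K2/[H⁺] = 0.04320
α₁ + 2α₂ = 1.0316
DIC = CA / (α₁ + 2α₂) = 2.22 / 1.0316 = 2.15 mmol/kg

DIC = 2.15 mmol/kg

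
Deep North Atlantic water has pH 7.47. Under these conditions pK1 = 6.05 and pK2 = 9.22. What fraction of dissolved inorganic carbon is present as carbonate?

α₂ = 1 / (1 + [H⁺]/K2 + [H⁺]²/(K1K2)) = 1 / (1 + 10^+1.75 + 10^+0.33)
   = 1 / (1 + 56.234 + 2.1380) = 1/59.372 = 0.01684

α₂ = 0.0168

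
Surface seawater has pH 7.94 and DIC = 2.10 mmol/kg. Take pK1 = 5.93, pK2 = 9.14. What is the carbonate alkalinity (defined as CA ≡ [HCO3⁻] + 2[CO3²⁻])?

CA = 2.20 mmol/kg

CA = [HCO3⁻] + 2[CO3²⁻] = (α₁ + 2α₂)·DIC
At pH 7.94: [H⁺]/K1 = 10^-2.01 = 0.0097724, K2/[H⁺] = 10^-1.20 = 0.063096
α₁ = 1/(1 + 0.0097724 + 0.063096) = 1/1.0729 = 0.9321; α₂ = α₁·K2/[H⁺] = 0.05881
α₁ + 2α₂ = 1.0497
CA = 1.0497 × 2.10 = 2.20 mmol/kg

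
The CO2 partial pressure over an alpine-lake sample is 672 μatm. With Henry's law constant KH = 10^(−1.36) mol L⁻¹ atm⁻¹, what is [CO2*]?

KH = 10^(−1.36) = 4.365×10^-2 mol L⁻¹ atm⁻¹
[CO2*] = KH · pCO2 = 4.365×10^-2 × 672×10^-6 atm = 2.93×10^-5 mol/L

[CO2*] = 29.3 μmol/L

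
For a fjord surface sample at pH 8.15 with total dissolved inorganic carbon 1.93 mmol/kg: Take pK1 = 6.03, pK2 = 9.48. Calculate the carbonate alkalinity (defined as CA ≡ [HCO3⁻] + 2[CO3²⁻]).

CA = [HCO3⁻] + 2[CO3²⁻] = (α₁ + 2α₂)·DIC
At pH 8.15: [H⁺]/K1 = 10^-2.12 = 0.0075858, K2/[H⁺] = 10^-1.33 = 0.046774
α₁ = 1/(1 + 0.0075858 + 0.046774) = 1/1.0544 = 0.9484; α₂ = α₁·K2/[H⁺] = 0.04436
α₁ + 2α₂ = 1.0372
CA = 1.0372 × 1.93 = 2.00 mmol/kg

CA = 2.00 mmol/kg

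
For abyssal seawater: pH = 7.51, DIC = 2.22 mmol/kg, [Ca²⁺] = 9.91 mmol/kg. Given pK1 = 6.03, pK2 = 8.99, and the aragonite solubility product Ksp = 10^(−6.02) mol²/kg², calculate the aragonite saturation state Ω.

α₂ = 1 / (1 + [H⁺]/K2 + [H⁺]²/(K1K2)) = 1 / (1 + 10^+1.48 + 10^+0.00)
   = 1 / (1 + 30.200 + 1.0000) = 1/32.200 = 0.03106
[CO3²⁻] = α₂ × DIC = 0.03106 × 2.22 = 0.06895 mmol/kg
Ksp = 10^(−6.02) = 9.550×10^-7
Ω = [Ca²⁺][CO3²⁻]/Ksp = (9.91×10^-3)(6.895×10^-5) / 9.550×10^-7 = 0.715

Ω = 0.715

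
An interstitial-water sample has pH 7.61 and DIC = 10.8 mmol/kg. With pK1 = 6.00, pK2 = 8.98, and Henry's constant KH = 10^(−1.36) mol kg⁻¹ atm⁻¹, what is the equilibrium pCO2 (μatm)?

α₀ = 1 / (1 + K1/[H⁺] + K1K2/[H⁺]²) = 1 / (1 + 10^+1.61 + 10^+0.24)
   = 1 / (1 + 40.738 + 1.7378) = 1/43.476 = 0.02300
[CO2*] = α₀ × DIC = 0.02300 × 10.8 = 0.2484 mmol/kg
pCO2 = [CO2*]/KH = 2.484×10^-4 / 4.365×10^-2 = 5690 μatm

pCO2 = 5690 μatm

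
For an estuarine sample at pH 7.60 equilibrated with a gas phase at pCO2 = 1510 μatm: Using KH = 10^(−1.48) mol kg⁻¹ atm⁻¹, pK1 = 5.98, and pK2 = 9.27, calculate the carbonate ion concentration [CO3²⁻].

[CO3²⁻] = 0.0446 mmol/kg

[CO2*] = KH · pCO2 = 10^(−1.48) × 1510×10^-6 = 5.000×10^-5 mol/kg
α₀ = 1/(1 + K1/[H⁺] + K1K2/[H⁺]²) = 1/(1 + 10^+1.62 + 10^-0.05) = 0.02295
DIC = [CO2*]/α₀ = 5.000×10^-5 / 0.02295 = 2.179 mmol/kg
[CO3²⁻] = α₂·DIC; α₂ = 0.02045, so [CO3²⁻] = 0.02045 × 2.179 = 0.0446 mmol/kg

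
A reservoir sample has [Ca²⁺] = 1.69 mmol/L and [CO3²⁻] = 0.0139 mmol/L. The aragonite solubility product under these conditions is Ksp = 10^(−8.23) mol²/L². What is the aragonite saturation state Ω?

Ksp = 10^(−8.23) = 5.888×10^-9
Ω = [Ca²⁺][CO3²⁻]/Ksp = (1.69×10^-3)(0.0139×10^-3) / 5.888×10^-9 = 3.99

Ω = 3.99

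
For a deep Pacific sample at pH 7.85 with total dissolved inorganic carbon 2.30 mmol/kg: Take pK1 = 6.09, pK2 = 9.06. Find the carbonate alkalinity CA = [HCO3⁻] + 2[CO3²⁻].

CA = 2.39 mmol/kg

CA = [HCO3⁻] + 2[CO3²⁻] = (α₁ + 2α₂)·DIC
At pH 7.85: [H⁺]/K1 = 10^-1.76 = 0.017378, K2/[H⁺] = 10^-1.21 = 0.061660
α₁ = 1/(1 + 0.017378 + 0.061660) = 1/1.0790 = 0.9268; α₂ = α₁·K2/[H⁺] = 0.05714
α₁ + 2α₂ = 1.0410
CA = 1.0410 × 2.30 = 2.39 mmol/kg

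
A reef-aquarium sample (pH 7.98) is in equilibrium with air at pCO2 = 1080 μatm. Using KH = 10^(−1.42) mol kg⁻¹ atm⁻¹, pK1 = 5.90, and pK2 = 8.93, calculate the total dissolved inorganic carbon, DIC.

DIC = 5.53 mmol/kg

[CO2*] = KH · pCO2 = 10^(−1.42) × 1080×10^-6 = 4.106×10^-5 mol/kg
α₀ = 1/(1 + K1/[H⁺] + K1K2/[H⁺]²) = 1/(1 + 10^+2.08 + 10^+1.13) = 0.007423
DIC = [CO2*]/α₀ = 4.106×10^-5 / 0.007423 = 5.53 mmol/kg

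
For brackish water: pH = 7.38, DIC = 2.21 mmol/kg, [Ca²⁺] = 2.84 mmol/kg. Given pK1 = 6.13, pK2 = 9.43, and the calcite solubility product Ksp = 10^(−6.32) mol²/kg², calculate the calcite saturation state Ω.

Ω = 0.110

α₂ = 1 / (1 + [H⁺]/K2 + [H⁺]²/(K1K2)) = 1 / (1 + 10^+2.05 + 10^+0.80)
   = 1 / (1 + 112.20 + 6.3096) = 1/119.51 = 0.008367
[CO3²⁻] = α₂ × DIC = 0.008367 × 2.21 = 0.01849 mmol/kg = 18.49 μmol/kg
Ksp = 10^(−6.32) = 4.786×10^-7
Ω = [Ca²⁺][CO3²⁻]/Ksp = (2.84×10^-3)(1.849×10^-5) / 4.786×10^-7 = 0.110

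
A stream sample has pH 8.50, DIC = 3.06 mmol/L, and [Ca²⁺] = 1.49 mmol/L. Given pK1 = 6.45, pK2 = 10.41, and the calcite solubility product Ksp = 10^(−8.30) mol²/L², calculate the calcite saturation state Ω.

α₂ = 1 / (1 + [H⁺]/K2 + [H⁺]²/(K1K2)) = 1 / (1 + 10^+1.91 + 10^-0.14)
   = 1 / (1 + 81.283 + 0.72444) = 1/83.007 = 0.01205
[CO3²⁻] = α₂ × DIC = 0.01205 × 3.06 = 0.03686 mmol/L
Ksp = 10^(−8.30) = 5.012×10^-9
Ω = [Ca²⁺][CO3²⁻]/Ksp = (1.49×10^-3)(3.686×10^-5) / 5.012×10^-9 = 11.0

Ω = 11.0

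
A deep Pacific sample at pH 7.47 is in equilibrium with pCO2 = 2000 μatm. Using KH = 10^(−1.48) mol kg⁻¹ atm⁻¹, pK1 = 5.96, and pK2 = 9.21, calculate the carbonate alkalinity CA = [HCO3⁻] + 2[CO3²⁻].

[CO2*] = KH · pCO2 = 10^(−1.48) × 2000×10^-6 = 6.623×10^-5 mol/kg
α₀ = 1/(1 + K1/[H⁺] + K1K2/[H⁺]²) = 1/(1 + 10^+1.51 + 10^-0.23) = 0.02946
DIC = [CO2*]/α₀ = 6.623×10^-5 / 0.02946 = 2.248 mmol/kg
CA = (α₁ + 2α₂)·DIC = (0.9532 + 2×0.01735) × 2.248 = 2.22 mmol/kg

CA = 2.22 mmol/kg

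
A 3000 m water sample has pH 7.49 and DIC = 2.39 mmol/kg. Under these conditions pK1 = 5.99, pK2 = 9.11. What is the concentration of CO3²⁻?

α₂ = 1 / (1 + [H⁺]/K2 + [H⁺]²/(K1K2)) = 1 / (1 + 10^+1.62 + 10^+0.12)
   = 1 / (1 + 41.687 + 1.3183) = 1/44.005 = 0.02272
[CO3²⁻] = α₂ × DIC = 0.02272 × 2.39 = 0.0543 mmol/kg

[CO3²⁻] = 0.0543 mmol/kg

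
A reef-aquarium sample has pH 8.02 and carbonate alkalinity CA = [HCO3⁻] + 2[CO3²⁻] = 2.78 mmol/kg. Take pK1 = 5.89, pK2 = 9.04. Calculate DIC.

CA = [HCO3⁻] + 2[CO3²⁻] = (α₁ + 2α₂)·DIC
At pH 8.02: [H⁺]/K1 = 10^-2.13 = 0.0074131, K2/[H⁺] = 10^-1.02 = 0.095499
α₁ = 1/(1 + 0.0074131 + 0.095499) = 1/1.1029 = 0.9067; α₂ = α₁·K2/[H⁺] = 0.08659
α₁ + 2α₂ = 1.0799
DIC = CA / (α₁ + 2α₂) = 2.78 / 1.0799 = 2.57 mmol/kg

DIC = 2.57 mmol/kg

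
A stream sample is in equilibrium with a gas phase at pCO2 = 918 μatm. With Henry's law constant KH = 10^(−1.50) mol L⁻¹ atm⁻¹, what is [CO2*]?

[CO2*] = 29.0 μmol/L

KH = 10^(−1.50) = 3.162×10^-2 mol L⁻¹ atm⁻¹
[CO2*] = KH · pCO2 = 3.162×10^-2 × 918×10^-6 atm = 2.90×10^-5 mol/L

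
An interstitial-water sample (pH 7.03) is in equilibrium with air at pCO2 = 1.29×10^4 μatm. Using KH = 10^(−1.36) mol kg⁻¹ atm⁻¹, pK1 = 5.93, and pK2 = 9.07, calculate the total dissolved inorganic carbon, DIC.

[CO2*] = KH · pCO2 = 10^(−1.36) × 1.29×10^4×10^-6 = 5.631×10^-4 mol/kg
α₀ = 1/(1 + K1/[H⁺] + K1K2/[H⁺]²) = 1/(1 + 10^+1.10 + 10^-0.94) = 0.07297
DIC = [CO2*]/α₀ = 5.631×10^-4 / 0.07297 = 7.72 mmol/kg

DIC = 7.72 mmol/kg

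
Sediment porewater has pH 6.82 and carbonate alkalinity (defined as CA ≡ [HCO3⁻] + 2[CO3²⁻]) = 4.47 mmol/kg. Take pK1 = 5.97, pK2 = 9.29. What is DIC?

CA = [HCO3⁻] + 2[CO3²⁻] = (α₁ + 2α₂)·DIC
At pH 6.82: [H⁺]/K1 = 10^-0.85 = 0.14125, K2/[H⁺] = 10^-2.47 = 0.0033884
α₁ = 1/(1 + 0.14125 + 0.0033884) = 1/1.1446 = 0.8736; α₂ = α₁·K2/[H⁺] = 0.002960
α₁ + 2α₂ = 0.8796
DIC = CA / (α₁ + 2α₂) = 4.47 / 0.8796 = 5.08 mmol/kg

DIC = 5.08 mmol/kg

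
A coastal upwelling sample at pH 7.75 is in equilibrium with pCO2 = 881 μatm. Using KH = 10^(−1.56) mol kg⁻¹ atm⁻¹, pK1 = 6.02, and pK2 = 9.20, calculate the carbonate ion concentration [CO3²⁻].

[CO2*] = KH · pCO2 = 10^(−1.56) × 881×10^-6 = 2.426×10^-5 mol/kg
α₀ = 1/(1 + K1/[H⁺] + K1K2/[H⁺]²) = 1/(1 + 10^+1.73 + 10^+0.28) = 0.01767
DIC = [CO2*]/α₀ = 2.426×10^-5 / 0.01767 = 1.374 mmol/kg
[CO3²⁻] = α₂·DIC; α₂ = 0.03366, so [CO3²⁻] = 0.03366 × 1.374 = 0.0462 mmol/kg

[CO3²⁻] = 0.0462 mmol/kg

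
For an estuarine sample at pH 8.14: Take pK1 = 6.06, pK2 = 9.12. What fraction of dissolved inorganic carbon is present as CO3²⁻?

α₂ = 0.0941

α₂ = 1 / (1 + [H⁺]/K2 + [H⁺]²/(K1K2)) = 1 / (1 + 10^+0.98 + 10^-1.10)
   = 1 / (1 + 9.5499 + 0.079433) = 1/10.629 = 0.09408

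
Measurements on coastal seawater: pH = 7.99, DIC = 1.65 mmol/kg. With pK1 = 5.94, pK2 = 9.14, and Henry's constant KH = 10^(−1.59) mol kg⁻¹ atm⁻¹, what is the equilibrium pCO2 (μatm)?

pCO2 = 530 μatm

α₀ = 1 / (1 + K1/[H⁺] + K1K2/[H⁺]²) = 1 / (1 + 10^+2.05 + 10^+0.90)
   = 1 / (1 + 112.20 + 7.9433) = 1/121.15 = 0.008255
[CO2*] = α₀ × DIC = 0.008255 × 1.65 = 0.01362 mmol/kg = 13.62 μmol/kg
pCO2 = [CO2*]/KH = 1.362×10^-5 / 2.570×10^-2 = 530 μatm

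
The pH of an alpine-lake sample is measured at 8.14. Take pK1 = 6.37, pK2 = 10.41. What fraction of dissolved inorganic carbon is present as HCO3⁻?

α₁ = 1 / (1 + [H⁺]/K1 + K2/[H⁺]) = 1 / (1 + 10^-1.77 + 10^-2.27)
   = 1 / (1 + 0.016982 + 0.0053703) = 1/1.0224 = 0.9781

α₁ = 0.978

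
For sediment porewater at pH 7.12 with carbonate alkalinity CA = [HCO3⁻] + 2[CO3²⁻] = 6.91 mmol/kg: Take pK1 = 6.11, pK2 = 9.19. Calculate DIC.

CA = [HCO3⁻] + 2[CO3²⁻] = (α₁ + 2α₂)·DIC
At pH 7.12: [H⁺]/K1 = 10^-1.01 = 0.097724, K2/[H⁺] = 10^-2.07 = 0.0085114
α₁ = 1/(1 + 0.097724 + 0.0085114) = 1/1.1062 = 0.9040; α₂ = α₁·K2/[H⁺] = 0.007694
α₁ + 2α₂ = 0.9194
DIC = CA / (α₁ + 2α₂) = 6.91 / 0.9194 = 7.52 mmol/kg

DIC = 7.52 mmol/kg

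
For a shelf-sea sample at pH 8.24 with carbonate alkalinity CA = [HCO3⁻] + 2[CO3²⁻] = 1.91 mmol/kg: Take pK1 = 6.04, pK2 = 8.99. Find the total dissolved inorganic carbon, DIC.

DIC = 1.67 mmol/kg

CA = [HCO3⁻] + 2[CO3²⁻] = (α₁ + 2α₂)·DIC
At pH 8.24: [H⁺]/K1 = 10^-2.20 = 0.0063096, K2/[H⁺] = 10^-0.75 = 0.17783
α₁ = 1/(1 + 0.0063096 + 0.17783) = 1/1.1841 = 0.8445; α₂ = α₁·K2/[H⁺] = 0.1502
α₁ + 2α₂ = 1.1448
DIC = CA / (α₁ + 2α₂) = 1.91 / 1.1448 = 1.67 mmol/kg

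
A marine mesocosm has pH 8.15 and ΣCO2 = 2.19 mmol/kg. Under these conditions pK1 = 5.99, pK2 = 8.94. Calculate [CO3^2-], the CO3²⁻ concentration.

[CO3²⁻] = 0.304 mmol/kg

α₂ = 1 / (1 + [H⁺]/K2 + [H⁺]²/(K1K2)) = 1 / (1 + 10^+0.79 + 10^-1.37)
   = 1 / (1 + 6.1660 + 0.042658) = 1/7.2086 = 0.1387
[CO3²⁻] = α₂ × DIC = 0.1387 × 2.19 = 0.304 mmol/kg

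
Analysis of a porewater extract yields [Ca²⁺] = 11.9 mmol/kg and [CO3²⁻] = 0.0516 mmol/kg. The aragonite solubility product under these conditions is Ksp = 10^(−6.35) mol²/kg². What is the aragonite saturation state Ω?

Ω = 1.37

Ksp = 10^(−6.35) = 4.467×10^-7
Ω = [Ca²⁺][CO3²⁻]/Ksp = (11.9×10^-3)(0.0516×10^-3) / 4.467×10^-7 = 1.37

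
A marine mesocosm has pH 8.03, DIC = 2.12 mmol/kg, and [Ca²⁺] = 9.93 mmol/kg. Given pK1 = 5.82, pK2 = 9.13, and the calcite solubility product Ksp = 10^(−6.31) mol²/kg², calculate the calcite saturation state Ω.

Ω = 3.14

α₂ = 1 / (1 + [H⁺]/K2 + [H⁺]²/(K1K2)) = 1 / (1 + 10^+1.10 + 10^-1.11)
   = 1 / (1 + 12.589 + 0.077625) = 1/13.667 = 0.07317
[CO3²⁻] = α₂ × DIC = 0.07317 × 2.12 = 0.1551 mmol/kg
Ksp = 10^(−6.31) = 4.898×10^-7
Ω = [Ca²⁺][CO3²⁻]/Ksp = (9.93×10^-3)(1.551×10^-4) / 4.898×10^-7 = 3.14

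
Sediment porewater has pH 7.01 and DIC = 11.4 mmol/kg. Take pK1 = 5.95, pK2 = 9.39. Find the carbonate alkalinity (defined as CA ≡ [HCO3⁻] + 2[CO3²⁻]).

CA = 10.5 mmol/kg

CA = [HCO3⁻] + 2[CO3²⁻] = (α₁ + 2α₂)·DIC
At pH 7.01: [H⁺]/K1 = 10^-1.06 = 0.087096, K2/[H⁺] = 10^-2.38 = 0.0041687
α₁ = 1/(1 + 0.087096 + 0.0041687) = 1/1.0913 = 0.9164; α₂ = α₁·K2/[H⁺] = 0.003820
α₁ + 2α₂ = 0.9240
CA = 0.9240 × 11.4 = 10.5 mmol/kg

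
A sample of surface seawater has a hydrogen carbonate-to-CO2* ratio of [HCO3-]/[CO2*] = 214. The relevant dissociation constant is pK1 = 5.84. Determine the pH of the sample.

pH = 8.17

From K1 = [H⁺][HCO3-]/[CO2*]:  pH = pK1 + log₁₀([HCO3-]/[CO2*])
log₁₀(214) = +2.330
pH = 5.84 + (+2.330) = 8.17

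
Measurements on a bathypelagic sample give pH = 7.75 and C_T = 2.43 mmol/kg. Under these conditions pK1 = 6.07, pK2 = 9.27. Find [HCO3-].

α₁ = 1 / (1 + [H⁺]/K1 + K2/[H⁺]) = 1 / (1 + 10^-1.68 + 10^-1.52)
   = 1 / (1 + 0.020893 + 0.030200) = 1/1.0511 = 0.9514
[HCO3⁻] = α₁ × DIC = 0.9514 × 2.43 = 2.31 mmol/kg

[HCO3⁻] = 2.31 mmol/kg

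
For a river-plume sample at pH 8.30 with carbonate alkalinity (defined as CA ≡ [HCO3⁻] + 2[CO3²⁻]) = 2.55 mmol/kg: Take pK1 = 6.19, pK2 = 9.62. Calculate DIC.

CA = [HCO3⁻] + 2[CO3²⁻] = (α₁ + 2α₂)·DIC
At pH 8.30: [H⁺]/K1 = 10^-2.11 = 0.0077625, K2/[H⁺] = 10^-1.32 = 0.047863
α₁ = 1/(1 + 0.0077625 + 0.047863) = 1/1.0556 = 0.9473; α₂ = α₁·K2/[H⁺] = 0.04534
α₁ + 2α₂ = 1.0380
DIC = CA / (α₁ + 2α₂) = 2.55 / 1.0380 = 2.46 mmol/kg

DIC = 2.46 mmol/kg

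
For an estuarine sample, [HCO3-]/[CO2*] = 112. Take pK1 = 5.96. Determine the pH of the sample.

From K1 = [H⁺][HCO3-]/[CO2*]:  pH = pK1 + log₁₀([HCO3-]/[CO2*])
log₁₀(112) = +2.049
pH = 5.96 + (+2.049) = 8.01

pH = 8.01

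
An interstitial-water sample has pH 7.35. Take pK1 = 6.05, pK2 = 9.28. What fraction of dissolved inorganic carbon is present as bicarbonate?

α₁ = 0.942

α₁ = 1 / (1 + [H⁺]/K1 + K2/[H⁺]) = 1 / (1 + 10^-1.30 + 10^-1.93)
   = 1 / (1 + 0.050119 + 0.011749) = 1/1.0619 = 0.9417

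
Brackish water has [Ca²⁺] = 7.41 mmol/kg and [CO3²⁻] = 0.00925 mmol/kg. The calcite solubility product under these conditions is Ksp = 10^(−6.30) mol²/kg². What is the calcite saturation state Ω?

Ω = 0.137

Ksp = 10^(−6.30) = 5.012×10^-7
Ω = [Ca²⁺][CO3²⁻]/Ksp = (7.41×10^-3)(0.00925×10^-3) / 5.012×10^-7 = 0.137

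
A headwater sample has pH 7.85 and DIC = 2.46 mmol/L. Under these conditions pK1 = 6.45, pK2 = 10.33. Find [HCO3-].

α₁ = 1 / (1 + [H⁺]/K1 + K2/[H⁺]) = 1 / (1 + 10^-1.40 + 10^-2.48)
   = 1 / (1 + 0.039811 + 0.0033113) = 1/1.0431 = 0.9587
[HCO3⁻] = α₁ × DIC = 0.9587 × 2.46 = 2.36 mmol/L

[HCO3⁻] = 2.36 mmol/L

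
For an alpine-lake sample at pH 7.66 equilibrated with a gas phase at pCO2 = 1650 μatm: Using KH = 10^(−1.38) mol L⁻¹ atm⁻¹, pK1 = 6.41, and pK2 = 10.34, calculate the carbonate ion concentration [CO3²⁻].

[CO3²⁻] = 2.56 μmol/L

[CO2*] = KH · pCO2 = 10^(−1.38) × 1650×10^-6 = 6.878×10^-5 mol/L
α₀ = 1/(1 + K1/[H⁺] + K1K2/[H⁺]²) = 1/(1 + 10^+1.25 + 10^-1.43) = 0.05314
DIC = [CO2*]/α₀ = 6.878×10^-5 / 0.05314 = 1.295 mmol/L
[CO3²⁻] = α₂·DIC; α₂ = 0.001974, so [CO3²⁻] = 0.001974 × 1.295 = 0.00256 mmol/L = 2.56 μmol/L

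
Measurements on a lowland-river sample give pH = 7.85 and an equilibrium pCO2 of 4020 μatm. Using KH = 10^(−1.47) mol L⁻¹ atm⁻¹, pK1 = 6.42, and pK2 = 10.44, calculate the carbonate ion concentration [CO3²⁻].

[CO3²⁻] = 9.42 μmol/L

[CO2*] = KH · pCO2 = 10^(−1.47) × 4020×10^-6 = 1.362×10^-4 mol/L
α₀ = 1/(1 + K1/[H⁺] + K1K2/[H⁺]²) = 1/(1 + 10^+1.43 + 10^-1.16) = 0.03573
DIC = [CO2*]/α₀ = 1.362×10^-4 / 0.03573 = 3.812 mmol/L
[CO3²⁻] = α₂·DIC; α₂ = 0.002472, so [CO3²⁻] = 0.002472 × 3.812 = 0.00942 mmol/L = 9.42 μmol/L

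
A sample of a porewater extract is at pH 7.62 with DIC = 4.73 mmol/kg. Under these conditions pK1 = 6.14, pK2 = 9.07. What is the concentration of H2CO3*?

α₀ = 1 / (1 + K1/[H⁺] + K1K2/[H⁺]²) = 1 / (1 + 10^+1.48 + 10^+0.03)
   = 1 / (1 + 30.200 + 1.0715) = 1/32.271 = 0.03099
[CO2*] = α₀ × DIC = 0.03099 × 4.73 = 0.147 mmol/kg

[CO2*] = 0.147 mmol/kg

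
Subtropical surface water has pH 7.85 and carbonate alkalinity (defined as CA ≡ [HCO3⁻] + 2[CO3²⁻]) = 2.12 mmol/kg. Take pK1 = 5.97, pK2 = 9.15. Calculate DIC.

DIC = 2.05 mmol/kg

CA = [HCO3⁻] + 2[CO3²⁻] = (α₁ + 2α₂)·DIC
At pH 7.85: [H⁺]/K1 = 10^-1.88 = 0.013183, K2/[H⁺] = 10^-1.30 = 0.050119
α₁ = 1/(1 + 0.013183 + 0.050119) = 1/1.0633 = 0.9405; α₂ = α₁·K2/[H⁺] = 0.04714
α₁ + 2α₂ = 1.0347
DIC = CA / (α₁ + 2α₂) = 2.12 / 1.0347 = 2.05 mmol/kg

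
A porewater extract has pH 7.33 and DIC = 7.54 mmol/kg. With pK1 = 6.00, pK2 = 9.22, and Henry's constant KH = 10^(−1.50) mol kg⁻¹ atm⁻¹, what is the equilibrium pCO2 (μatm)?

pCO2 = 1.05×10^4 μatm

α₀ = 1 / (1 + K1/[H⁺] + K1K2/[H⁺]²) = 1 / (1 + 10^+1.33 + 10^-0.56)
   = 1 / (1 + 21.380 + 0.27542) = 1/22.655 = 0.04414
[CO2*] = α₀ × DIC = 0.04414 × 7.54 = 0.3328 mmol/kg
pCO2 = [CO2*]/KH = 3.328×10^-4 / 3.162×10^-2 = 1.05×10^4 μatm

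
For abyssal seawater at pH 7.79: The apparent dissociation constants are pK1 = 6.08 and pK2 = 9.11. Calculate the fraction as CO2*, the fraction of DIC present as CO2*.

α₀ = 0.0183

α₀ = 1 / (1 + K1/[H⁺] + K1K2/[H⁺]²) = 1 / (1 + 10^+1.71 + 10^+0.39)
   = 1 / (1 + 51.286 + 2.4547) = 1/54.741 = 0.01827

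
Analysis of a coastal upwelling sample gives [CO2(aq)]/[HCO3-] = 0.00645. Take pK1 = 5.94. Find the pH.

From K1 = [H⁺][HCO3-]/[CO2(aq)]:  pH = pK1 − log₁₀([CO2(aq)]/[HCO3-])
log₁₀(0.00645) = -2.190
pH = 5.94 − (-2.190) = 8.13

pH = 8.13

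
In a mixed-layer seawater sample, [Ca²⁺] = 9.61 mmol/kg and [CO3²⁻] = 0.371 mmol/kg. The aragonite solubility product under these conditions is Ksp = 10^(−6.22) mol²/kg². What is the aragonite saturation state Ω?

Ω = 5.92

Ksp = 10^(−6.22) = 6.026×10^-7
Ω = [Ca²⁺][CO3²⁻]/Ksp = (9.61×10^-3)(0.371×10^-3) / 6.026×10^-7 = 5.92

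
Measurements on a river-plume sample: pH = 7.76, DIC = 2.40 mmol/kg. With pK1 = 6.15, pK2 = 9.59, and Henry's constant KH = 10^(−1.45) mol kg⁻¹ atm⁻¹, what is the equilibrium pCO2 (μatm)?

pCO2 = 1600 μatm

α₀ = 1 / (1 + K1/[H⁺] + K1K2/[H⁺]²) = 1 / (1 + 10^+1.61 + 10^-0.22)
   = 1 / (1 + 40.738 + 0.60256) = 1/42.341 = 0.02362
[CO2*] = α₀ × DIC = 0.02362 × 2.40 = 0.05668 mmol/kg
pCO2 = [CO2*]/KH = 5.668×10^-5 / 3.548×10^-2 = 1600 μatm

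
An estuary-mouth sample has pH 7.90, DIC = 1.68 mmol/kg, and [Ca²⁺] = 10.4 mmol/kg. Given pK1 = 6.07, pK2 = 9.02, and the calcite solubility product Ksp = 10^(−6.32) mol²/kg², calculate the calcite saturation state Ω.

Ω = 2.54

α₂ = 1 / (1 + [H⁺]/K2 + [H⁺]²/(K1K2)) = 1 / (1 + 10^+1.12 + 10^-0.71)
   = 1 / (1 + 13.183 + 0.19498) = 1/14.378 = 0.06955
[CO3²⁻] = α₂ × DIC = 0.06955 × 1.68 = 0.1168 mmol/kg
Ksp = 10^(−6.32) = 4.786×10^-7
Ω = [Ca²⁺][CO3²⁻]/Ksp = (10.4×10^-3)(1.168×10^-4) / 4.786×10^-7 = 2.54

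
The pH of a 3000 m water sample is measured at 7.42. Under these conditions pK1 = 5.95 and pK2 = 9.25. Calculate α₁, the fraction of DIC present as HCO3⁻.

α₁ = 0.954

α₁ = 1 / (1 + [H⁺]/K1 + K2/[H⁺]) = 1 / (1 + 10^-1.47 + 10^-1.83)
   = 1 / (1 + 0.033884 + 0.014791) = 1/1.0487 = 0.9536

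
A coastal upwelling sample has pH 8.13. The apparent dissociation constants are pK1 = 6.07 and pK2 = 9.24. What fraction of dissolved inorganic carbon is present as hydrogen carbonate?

α₁ = 0.921

α₁ = 1 / (1 + [H⁺]/K1 + K2/[H⁺]) = 1 / (1 + 10^-2.06 + 10^-1.11)
   = 1 / (1 + 0.0087096 + 0.077625) = 1/1.0863 = 0.9205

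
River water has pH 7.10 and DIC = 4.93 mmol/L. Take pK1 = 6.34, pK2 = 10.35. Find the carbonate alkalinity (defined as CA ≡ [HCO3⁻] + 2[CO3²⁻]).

CA = 4.20 mmol/L

CA = [HCO3⁻] + 2[CO3²⁻] = (α₁ + 2α₂)·DIC
At pH 7.10: [H⁺]/K1 = 10^-0.76 = 0.17378, K2/[H⁺] = 10^-3.25 = 0.00056234
α₁ = 1/(1 + 0.17378 + 0.00056234) = 1/1.1743 = 0.8515; α₂ = α₁·K2/[H⁺] = 0.0004789
α₁ + 2α₂ = 0.8525
CA = 0.8525 × 4.93 = 4.20 mmol/L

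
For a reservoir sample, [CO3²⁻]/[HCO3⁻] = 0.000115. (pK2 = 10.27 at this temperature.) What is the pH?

pH = 6.33

From K2 = [H⁺][CO3²⁻]/[HCO3⁻]:  pH = pK2 + log₁₀([CO3²⁻]/[HCO3⁻])
log₁₀(0.000115) = -3.939
pH = 10.27 + (-3.939) = 6.33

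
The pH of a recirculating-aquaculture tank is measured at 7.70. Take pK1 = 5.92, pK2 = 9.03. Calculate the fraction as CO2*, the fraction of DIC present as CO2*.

α₀ = 0.0156

α₀ = 1 / (1 + K1/[H⁺] + K1K2/[H⁺]²) = 1 / (1 + 10^+1.78 + 10^+0.45)
   = 1 / (1 + 60.256 + 2.8184) = 1/64.074 = 0.01561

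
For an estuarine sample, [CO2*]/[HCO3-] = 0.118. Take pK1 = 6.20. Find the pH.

pH = 7.13

From K1 = [H⁺][HCO3-]/[CO2*]:  pH = pK1 − log₁₀([CO2*]/[HCO3-])
log₁₀(0.118) = -0.928
pH = 6.20 − (-0.928) = 7.13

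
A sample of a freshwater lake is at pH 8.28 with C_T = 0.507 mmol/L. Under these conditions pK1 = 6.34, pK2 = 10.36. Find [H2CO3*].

α₀ = 1 / (1 + K1/[H⁺] + K1K2/[H⁺]²) = 1 / (1 + 10^+1.94 + 10^-0.14)
   = 1 / (1 + 87.096 + 0.72444) = 1/88.821 = 0.01126
[CO2*] = α₀ × DIC = 0.01126 × 0.507 = 0.00571 mmol/L = 5.71 μmol/L

[CO2*] = 5.71 μmol/L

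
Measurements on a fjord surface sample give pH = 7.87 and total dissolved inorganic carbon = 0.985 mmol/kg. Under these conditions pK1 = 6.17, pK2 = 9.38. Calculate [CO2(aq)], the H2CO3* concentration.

[CO2*] = 18.7 μmol/kg

α₀ = 1 / (1 + K1/[H⁺] + K1K2/[H⁺]²) = 1 / (1 + 10^+1.70 + 10^+0.19)
   = 1 / (1 + 50.119 + 1.5488) = 1/52.668 = 0.01899
[CO2*] = α₀ × DIC = 0.01899 × 0.985 = 0.0187 mmol/kg = 18.7 μmol/kg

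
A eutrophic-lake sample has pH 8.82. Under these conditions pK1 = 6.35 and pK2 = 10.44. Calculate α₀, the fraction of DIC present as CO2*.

α₀ = 1 / (1 + K1/[H⁺] + K1K2/[H⁺]²) = 1 / (1 + 10^+2.47 + 10^+0.85)
   = 1 / (1 + 295.12 + 7.0795) = 1/303.20 = 0.003298

α₀ = 0.00330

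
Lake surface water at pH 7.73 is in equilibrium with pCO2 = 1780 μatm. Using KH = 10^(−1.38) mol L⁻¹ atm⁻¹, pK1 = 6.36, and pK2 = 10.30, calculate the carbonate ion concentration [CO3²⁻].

[CO2*] = KH · pCO2 = 10^(−1.38) × 1780×10^-6 = 7.420×10^-5 mol/L
α₀ = 1/(1 + K1/[H⁺] + K1K2/[H⁺]²) = 1/(1 + 10^+1.37 + 10^-1.20) = 0.04081
DIC = [CO2*]/α₀ = 7.420×10^-5 / 0.04081 = 1.818 mmol/L
[CO3²⁻] = α₂·DIC; α₂ = 0.002575, so [CO3²⁻] = 0.002575 × 1.818 = 0.00468 mmol/L = 4.68 μmol/L

[CO3²⁻] = 4.68 μmol/L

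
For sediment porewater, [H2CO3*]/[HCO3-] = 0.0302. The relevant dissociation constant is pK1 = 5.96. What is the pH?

From K1 = [H⁺][HCO3-]/[H2CO3*]:  pH = pK1 − log₁₀([H2CO3*]/[HCO3-])
log₁₀(0.0302) = -1.520
pH = 5.96 − (-1.520) = 7.48

pH = 7.48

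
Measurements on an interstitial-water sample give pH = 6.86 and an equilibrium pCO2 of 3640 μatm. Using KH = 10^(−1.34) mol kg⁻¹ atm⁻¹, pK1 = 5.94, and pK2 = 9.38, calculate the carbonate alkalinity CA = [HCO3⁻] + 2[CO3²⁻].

[CO2*] = KH · pCO2 = 10^(−1.34) × 3640×10^-6 = 1.664×10^-4 mol/kg
α₀ = 1/(1 + K1/[H⁺] + K1K2/[H⁺]²) = 1/(1 + 10^+0.92 + 10^-1.60) = 0.1070
DIC = [CO2*]/α₀ = 1.664×10^-4 / 0.1070 = 1.554 mmol/kg
CA = (α₁ + 2α₂)·DIC = (0.8903 + 2×0.002689) × 1.554 = 1.39 mmol/kg

CA = 1.39 mmol/kg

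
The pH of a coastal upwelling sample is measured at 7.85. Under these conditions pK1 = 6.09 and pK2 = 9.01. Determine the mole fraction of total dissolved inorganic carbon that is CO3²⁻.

α₂ = 1 / (1 + [H⁺]/K2 + [H⁺]²/(K1K2)) = 1 / (1 + 10^+1.16 + 10^-0.60)
   = 1 / (1 + 14.454 + 0.25119) = 1/15.706 = 0.06367

α₂ = 0.0637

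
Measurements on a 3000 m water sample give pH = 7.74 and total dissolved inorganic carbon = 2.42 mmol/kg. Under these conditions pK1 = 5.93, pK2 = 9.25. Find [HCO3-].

α₁ = 1 / (1 + [H⁺]/K1 + K2/[H⁺]) = 1 / (1 + 10^-1.81 + 10^-1.51)
   = 1 / (1 + 0.015488 + 0.030903) = 1/1.0464 = 0.9557
[HCO3⁻] = α₁ × DIC = 0.9557 × 2.42 = 2.31 mmol/kg

[HCO3⁻] = 2.31 mmol/kg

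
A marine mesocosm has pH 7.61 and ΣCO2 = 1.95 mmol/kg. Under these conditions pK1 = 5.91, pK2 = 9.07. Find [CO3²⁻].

[CO3²⁻] = 0.0641 mmol/kg

α₂ = 1 / (1 + [H⁺]/K2 + [H⁺]²/(K1K2)) = 1 / (1 + 10^+1.46 + 10^-0.24)
   = 1 / (1 + 28.840 + 0.57544) = 1/30.416 = 0.03288
[CO3²⁻] = α₂ × DIC = 0.03288 × 1.95 = 0.0641 mmol/kg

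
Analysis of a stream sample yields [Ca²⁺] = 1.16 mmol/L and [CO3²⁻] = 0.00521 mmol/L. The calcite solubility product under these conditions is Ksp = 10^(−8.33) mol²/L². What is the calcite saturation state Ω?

Ksp = 10^(−8.33) = 4.677×10^-9
Ω = [Ca²⁺][CO3²⁻]/Ksp = (1.16×10^-3)(0.00521×10^-3) / 4.677×10^-9 = 1.29

Ω = 1.29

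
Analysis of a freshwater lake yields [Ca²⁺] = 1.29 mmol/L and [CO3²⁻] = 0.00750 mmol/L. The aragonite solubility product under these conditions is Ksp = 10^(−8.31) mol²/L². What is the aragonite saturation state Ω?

Ω = 1.98

Ksp = 10^(−8.31) = 4.898×10^-9
Ω = [Ca²⁺][CO3²⁻]/Ksp = (1.29×10^-3)(0.00750×10^-3) / 4.898×10^-9 = 1.98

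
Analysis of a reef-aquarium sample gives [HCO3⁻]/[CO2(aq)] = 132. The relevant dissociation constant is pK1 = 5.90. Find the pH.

pH = 8.02

From K1 = [H⁺][HCO3⁻]/[CO2(aq)]:  pH = pK1 + log₁₀([HCO3⁻]/[CO2(aq)])
log₁₀(132) = +2.121
pH = 5.90 + (+2.121) = 8.02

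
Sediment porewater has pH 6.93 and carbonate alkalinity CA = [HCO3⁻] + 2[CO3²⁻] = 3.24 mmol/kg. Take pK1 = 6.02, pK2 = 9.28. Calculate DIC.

DIC = 3.62 mmol/kg

CA = [HCO3⁻] + 2[CO3²⁻] = (α₁ + 2α₂)·DIC
At pH 6.93: [H⁺]/K1 = 10^-0.91 = 0.12303, K2/[H⁺] = 10^-2.35 = 0.0044668
α₁ = 1/(1 + 0.12303 + 0.0044668) = 1/1.1275 = 0.8869; α₂ = α₁·K2/[H⁺] = 0.003962
α₁ + 2α₂ = 0.8948
DIC = CA / (α₁ + 2α₂) = 3.24 / 0.8948 = 3.62 mmol/kg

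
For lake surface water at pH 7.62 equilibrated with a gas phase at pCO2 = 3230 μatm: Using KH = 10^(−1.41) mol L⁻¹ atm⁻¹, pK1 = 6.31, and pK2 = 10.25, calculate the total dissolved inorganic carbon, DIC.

[CO2*] = KH · pCO2 = 10^(−1.41) × 3230×10^-6 = 1.257×10^-4 mol/L
α₀ = 1/(1 + K1/[H⁺] + K1K2/[H⁺]²) = 1/(1 + 10^+1.31 + 10^-1.32) = 0.04659
DIC = [CO2*]/α₀ = 1.257×10^-4 / 0.04659 = 2.70 mmol/L

DIC = 2.70 mmol/L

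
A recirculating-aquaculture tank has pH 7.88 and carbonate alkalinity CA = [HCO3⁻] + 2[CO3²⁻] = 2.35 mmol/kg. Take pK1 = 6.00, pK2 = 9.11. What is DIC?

CA = [HCO3⁻] + 2[CO3²⁻] = (α₁ + 2α₂)·DIC
At pH 7.88: [H⁺]/K1 = 10^-1.88 = 0.013183, K2/[H⁺] = 10^-1.23 = 0.058884
α₁ = 1/(1 + 0.013183 + 0.058884) = 1/1.0721 = 0.9328; α₂ = α₁·K2/[H⁺] = 0.05493
α₁ + 2α₂ = 1.0426
DIC = CA / (α₁ + 2α₂) = 2.35 / 1.0426 = 2.25 mmol/kg

DIC = 2.25 mmol/kg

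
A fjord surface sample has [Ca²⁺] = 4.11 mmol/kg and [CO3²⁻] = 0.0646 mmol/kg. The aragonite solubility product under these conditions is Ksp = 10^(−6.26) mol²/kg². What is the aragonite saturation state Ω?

Ksp = 10^(−6.26) = 5.495×10^-7
Ω = [Ca²⁺][CO3²⁻]/Ksp = (4.11×10^-3)(0.0646×10^-3) / 5.495×10^-7 = 0.483

Ω = 0.483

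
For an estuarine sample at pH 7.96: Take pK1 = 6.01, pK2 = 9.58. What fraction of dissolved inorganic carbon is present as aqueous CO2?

α₀ = 0.0108

α₀ = 1 / (1 + K1/[H⁺] + K1K2/[H⁺]²) = 1 / (1 + 10^+1.95 + 10^+0.33)
   = 1 / (1 + 89.125 + 2.1380) = 1/92.263 = 0.01084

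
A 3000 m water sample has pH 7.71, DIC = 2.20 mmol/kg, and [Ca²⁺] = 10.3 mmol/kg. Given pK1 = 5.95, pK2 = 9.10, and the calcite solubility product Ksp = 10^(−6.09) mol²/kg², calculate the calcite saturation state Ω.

Ω = 1.07

α₂ = 1 / (1 + [H⁺]/K2 + [H⁺]²/(K1K2)) = 1 / (1 + 10^+1.39 + 10^-0.37)
   = 1 / (1 + 24.547 + 0.42658) = 1/25.974 = 0.03850
[CO3²⁻] = α₂ × DIC = 0.03850 × 2.20 = 0.08470 mmol/kg
Ksp = 10^(−6.09) = 8.128×10^-7
Ω = [Ca²⁺][CO3²⁻]/Ksp = (10.3×10^-3)(8.470×10^-5) / 8.128×10^-7 = 1.07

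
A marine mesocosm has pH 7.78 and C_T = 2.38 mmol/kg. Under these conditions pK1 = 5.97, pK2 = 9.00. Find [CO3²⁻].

α₂ = 1 / (1 + [H⁺]/K2 + [H⁺]²/(K1K2)) = 1 / (1 + 10^+1.22 + 10^-0.59)
   = 1 / (1 + 16.596 + 0.25704) = 1/17.853 = 0.05601
[CO3²⁻] = α₂ × DIC = 0.05601 × 2.38 = 0.133 mmol/kg

[CO3²⁻] = 0.133 mmol/kg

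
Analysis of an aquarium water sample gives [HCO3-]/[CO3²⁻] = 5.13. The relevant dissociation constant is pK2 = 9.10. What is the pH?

From K2 = [H⁺][CO3²⁻]/[HCO3-]:  pH = pK2 − log₁₀([HCO3-]/[CO3²⁻])
log₁₀(5.13) = +0.710
pH = 9.10 − (+0.710) = 8.39

pH = 8.39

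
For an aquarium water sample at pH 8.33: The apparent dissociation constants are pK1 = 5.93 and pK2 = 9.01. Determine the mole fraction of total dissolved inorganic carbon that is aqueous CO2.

α₀ = 0.00328

α₀ = 1 / (1 + K1/[H⁺] + K1K2/[H⁺]²) = 1 / (1 + 10^+2.40 + 10^+1.72)
   = 1 / (1 + 251.19 + 52.481) = 1/304.67 = 0.003282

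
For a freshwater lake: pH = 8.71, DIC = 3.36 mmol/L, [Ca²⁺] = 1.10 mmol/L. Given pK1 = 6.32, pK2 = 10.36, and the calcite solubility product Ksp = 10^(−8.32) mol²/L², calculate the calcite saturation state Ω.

Ω = 16.8

α₂ = 1 / (1 + [H⁺]/K2 + [H⁺]²/(K1K2)) = 1 / (1 + 10^+1.65 + 10^-0.74)
   = 1 / (1 + 44.668 + 0.18197) = 1/45.850 = 0.02181
[CO3²⁻] = α₂ × DIC = 0.02181 × 3.36 = 0.07328 mmol/L
Ksp = 10^(−8.32) = 4.786×10^-9
Ω = [Ca²⁺][CO3²⁻]/Ksp = (1.10×10^-3)(7.328×10^-5) / 4.786×10^-9 = 16.8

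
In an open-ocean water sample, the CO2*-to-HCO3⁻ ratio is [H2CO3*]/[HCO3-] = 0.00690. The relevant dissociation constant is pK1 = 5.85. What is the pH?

From K1 = [H⁺][HCO3-]/[H2CO3*]:  pH = pK1 − log₁₀([H2CO3*]/[HCO3-])
log₁₀(0.00690) = -2.161
pH = 5.85 − (-2.161) = 8.01

pH = 8.01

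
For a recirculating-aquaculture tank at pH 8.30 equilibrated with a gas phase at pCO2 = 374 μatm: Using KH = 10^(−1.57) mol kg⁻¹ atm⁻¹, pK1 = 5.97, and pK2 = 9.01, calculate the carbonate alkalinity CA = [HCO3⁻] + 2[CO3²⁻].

[CO2*] = KH · pCO2 = 10^(−1.57) × 374×10^-6 = 1.007×10^-5 mol/kg
α₀ = 1/(1 + K1/[H⁺] + K1K2/[H⁺]²) = 1/(1 + 10^+2.33 + 10^+1.62) = 0.003899
DIC = [CO2*]/α₀ = 1.007×10^-5 / 0.003899 = 2.582 mmol/kg
CA = (α₁ + 2α₂)·DIC = (0.8336 + 2×0.1625) × 2.582 = 2.99 mmol/kg

CA = 2.99 mmol/kg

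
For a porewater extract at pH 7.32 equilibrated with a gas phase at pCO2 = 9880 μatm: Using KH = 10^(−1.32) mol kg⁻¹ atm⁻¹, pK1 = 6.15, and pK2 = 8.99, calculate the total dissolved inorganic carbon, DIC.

[CO2*] = KH · pCO2 = 10^(−1.32) × 9880×10^-6 = 4.729×10^-4 mol/kg
α₀ = 1/(1 + K1/[H⁺] + K1K2/[H⁺]²) = 1/(1 + 10^+1.17 + 10^-0.50) = 0.06208
DIC = [CO2*]/α₀ = 4.729×10^-4 / 0.06208 = 7.62 mmol/kg

DIC = 7.62 mmol/kg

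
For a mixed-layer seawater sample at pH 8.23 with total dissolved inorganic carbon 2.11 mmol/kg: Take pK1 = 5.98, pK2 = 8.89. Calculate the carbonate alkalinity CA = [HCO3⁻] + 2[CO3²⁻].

CA = 2.48 mmol/kg

CA = [HCO3⁻] + 2[CO3²⁻] = (α₁ + 2α₂)·DIC
At pH 8.23: [H⁺]/K1 = 10^-2.25 = 0.0056234, K2/[H⁺] = 10^-0.66 = 0.21878
α₁ = 1/(1 + 0.0056234 + 0.21878) = 1/1.2244 = 0.8167; α₂ = α₁·K2/[H⁺] = 0.1787
α₁ + 2α₂ = 1.1741
CA = 1.1741 × 2.11 = 2.48 mmol/kg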